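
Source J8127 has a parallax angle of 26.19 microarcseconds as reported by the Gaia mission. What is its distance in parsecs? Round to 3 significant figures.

p = 26.19 microarcseconds = 0.00002619 arcsec.
d = 1/p = 1/0.00002619 = 38183 pc.

38200 pc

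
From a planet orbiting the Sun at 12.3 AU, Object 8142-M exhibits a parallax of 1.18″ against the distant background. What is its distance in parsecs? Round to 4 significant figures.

10.42 pc

With baseline B (in AU) and parallax p (in arcsec), d = B/p parsecs.
d = 12.3 / 1.18 = 10.424 pc.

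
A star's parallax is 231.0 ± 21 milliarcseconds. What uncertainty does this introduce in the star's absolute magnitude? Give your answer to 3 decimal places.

σ_M = 0.197 mag

M = m − 5 log₁₀ d + 5 = m + 5 log₁₀ p + 5, so ∂M/∂p = 5/(p ln 10).
σ_M = (5/ln 10) · (σ_p/p) = 2.1715 × 21/231.0 = 2.1715 × 0.090909 = 0.19741.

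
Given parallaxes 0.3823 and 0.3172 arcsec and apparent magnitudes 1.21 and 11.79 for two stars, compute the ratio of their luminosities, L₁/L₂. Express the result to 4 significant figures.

d₁ = 1/p₁ = 1/0.3823″ = 2.6157 pc; d₂ = 1/p₂ = 1/0.3172″ = 3.1526 pc.
M₁ = m₁ − 5 log₁₀ d₁ + 5 = 1.21 − 2.0879 + 5 = 4.1221.
M₂ = 11.79 − 2.4933 + 5 = 14.2967.
L₁/L₂ = 10^(0.4(M₂ − M₁)) = 10^(0.4 × 10.1746) = 10^4.06984 = 11745.

L₁/L₂ = 11750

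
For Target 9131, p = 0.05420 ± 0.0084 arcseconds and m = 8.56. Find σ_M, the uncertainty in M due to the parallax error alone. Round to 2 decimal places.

σ_M = 0.34 mag

M = m − 5 log₁₀ d + 5 = m + 5 log₁₀ p + 5, so ∂M/∂p = 5/(p ln 10).
σ_M = (5/ln 10) · (σ_p/p) = 2.1715 × 0.0084/0.05420 = 2.1715 × 0.15498 = 0.33654.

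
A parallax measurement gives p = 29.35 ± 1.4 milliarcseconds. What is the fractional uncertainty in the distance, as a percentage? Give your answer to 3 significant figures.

For d = 1/p, |σ_d/d| = |σ_p/p|.
σ_p/p = 1.4 / 29.35 = 0.0477 = 4.77%.

4.77%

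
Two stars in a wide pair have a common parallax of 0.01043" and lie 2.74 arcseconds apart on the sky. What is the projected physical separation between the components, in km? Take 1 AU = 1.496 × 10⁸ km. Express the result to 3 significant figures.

d = 1/p = 1/0.01043″ = 95.877 pc.
At distance d (pc), an angle of θ arcsec spans θ·d AU: s = 2.74 × 95.877 = 262.7 AU.
= 262.7 × 1.496 × 10⁸ km = 3.9300 × 10^10 km.

3.93 × 10^10 km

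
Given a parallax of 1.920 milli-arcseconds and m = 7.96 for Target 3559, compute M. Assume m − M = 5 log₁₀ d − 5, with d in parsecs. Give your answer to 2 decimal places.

M = -0.62

d = 1/p = 1/0.001920″ = 520.83 pc.
m − M = 5 log₁₀(520.83) − 5 = 13.5835 − 5 = 8.5835.
M = m − (m − M) = 7.96 − 8.5835 = -0.62.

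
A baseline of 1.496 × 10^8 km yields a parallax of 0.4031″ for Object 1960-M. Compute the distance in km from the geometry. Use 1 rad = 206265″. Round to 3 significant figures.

θ = 0.4031″ = 0.4031/206265 = 1.9543 × 10^-6 rad.
d = B/θ = (1.496 × 10^8) / (1.9543 × 10^-6) = 7.6549 × 10^13 km.

7.65 × 10^13 km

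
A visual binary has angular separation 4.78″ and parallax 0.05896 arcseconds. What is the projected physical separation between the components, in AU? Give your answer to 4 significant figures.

d = 1/p = 1/0.05896″ = 16.961 pc.
At distance d (pc), an angle of θ arcsec spans θ·d AU: s = 4.78 × 16.961 = 81.074 AU.

81.07 AU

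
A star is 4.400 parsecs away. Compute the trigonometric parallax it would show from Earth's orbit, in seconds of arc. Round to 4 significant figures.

0.2273 arcsec

p = 1/d = 1/4.4 = 0.22727 arcsec.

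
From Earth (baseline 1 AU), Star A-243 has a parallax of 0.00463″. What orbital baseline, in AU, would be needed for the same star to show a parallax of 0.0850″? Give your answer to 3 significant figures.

18.4 AU

Parallax scales linearly with baseline: p ∝ B, so B = p_target / p_Earth × 1 AU.
B = 0.0850 / 0.00463 = 18.359 AU.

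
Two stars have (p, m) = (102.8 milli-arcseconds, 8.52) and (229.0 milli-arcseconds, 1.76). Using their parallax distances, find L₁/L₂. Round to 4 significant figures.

d₁ = 1/p₁ = 1/0.1028″ = 9.7276 pc; d₂ = 1/p₂ = 1/0.2290″ = 4.3668 pc.
M₁ = m₁ − 5 log₁₀ d₁ + 5 = 8.52 − 4.9400 + 5 = 8.5800.
M₂ = 1.76 − 3.2008 + 5 = 3.5592.
L₁/L₂ = 10^(0.4(M₂ − M₁)) = 10^(0.4 × (-5.0208)) = 10^(-2.00832) = 0.0098102.

L₁/L₂ = 0.009810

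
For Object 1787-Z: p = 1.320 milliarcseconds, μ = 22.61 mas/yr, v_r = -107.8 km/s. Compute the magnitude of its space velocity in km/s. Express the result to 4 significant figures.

d = 1/p = 1/0.001320″ = 757.58 pc.
μ = 22.61 mas/yr = 0.02261 ″/yr.
v_t = 4.740 μ d = 4.740 × 0.02261 × 757.58 = 81.191 km/s.
v = √(v_r² + v_t²) = √((-107.8)² + 81.191²) = √18212.8 = 134.95 km/s.

135.0 km/s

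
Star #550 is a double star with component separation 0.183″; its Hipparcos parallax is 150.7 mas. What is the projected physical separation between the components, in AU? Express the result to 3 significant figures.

d = 1/p = 1/0.1507″ = 6.6357 pc.
At distance d (pc), an angle of θ arcsec spans θ·d AU: s = 0.183 × 6.6357 = 1.2143 AU.

1.21 AU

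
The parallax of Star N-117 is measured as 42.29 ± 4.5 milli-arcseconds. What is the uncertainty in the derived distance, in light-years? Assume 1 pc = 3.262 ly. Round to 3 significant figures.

8.21 ly

d = 1/p, so σ_d = σ_p / p².
σ_d = 0.00450 / (0.04229)² = 0.00450 / 0.0017884 = 2.5162 pc = 2.5162 × 3.262 ly = 8.2078 ly.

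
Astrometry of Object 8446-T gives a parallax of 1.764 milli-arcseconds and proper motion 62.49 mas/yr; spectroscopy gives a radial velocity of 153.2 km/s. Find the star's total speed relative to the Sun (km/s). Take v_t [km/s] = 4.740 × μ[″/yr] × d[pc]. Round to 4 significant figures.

d = 1/p = 1/0.001764″ = 566.89 pc.
μ = 62.49 mas/yr = 0.06249 ″/yr.
v_t = 4.740 μ d = 4.740 × 0.06249 × 566.89 = 167.91 km/s.
v = √(v_r² + v_t²) = √(153.2² + 167.91²) = √51664 = 227.3 km/s.

227.3 km/s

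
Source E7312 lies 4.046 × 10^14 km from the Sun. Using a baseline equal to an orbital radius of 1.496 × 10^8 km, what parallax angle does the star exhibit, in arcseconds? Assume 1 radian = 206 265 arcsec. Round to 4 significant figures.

0.07627 arcsec

θ ≈ B/d = (1.496 × 10^8) / (4.046 × 10^14) = 3.6975 × 10^-7 rad.
In arcseconds: 3.6975 × 10^-7 × 206265 = 0.076266″.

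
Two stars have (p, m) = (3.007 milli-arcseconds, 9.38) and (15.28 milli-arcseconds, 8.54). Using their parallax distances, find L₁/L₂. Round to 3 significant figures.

L₁/L₂ = 11.9

d₁ = 1/p₁ = 1/0.003007″ = 332.56 pc; d₂ = 1/p₂ = 1/0.01528″ = 65.445 pc.
M₁ = m₁ − 5 log₁₀ d₁ + 5 = 9.38 − 12.6094 + 5 = 1.7706.
M₂ = 8.54 − 9.0794 + 5 = 4.4606.
L₁/L₂ = 10^(0.4(M₂ − M₁)) = 10^(0.4 × 2.6900) = 10^1.07600 = 11.912.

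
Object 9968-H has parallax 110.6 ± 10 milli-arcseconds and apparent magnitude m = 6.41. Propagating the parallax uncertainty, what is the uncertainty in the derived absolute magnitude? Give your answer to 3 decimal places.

M = m − 5 log₁₀ d + 5 = m + 5 log₁₀ p + 5, so ∂M/∂p = 5/(p ln 10).
σ_M = (5/ln 10) · (σ_p/p) = 2.1715 × 10/110.6 = 2.1715 × 0.090416 = 0.19634.

σ_M = 0.196 mag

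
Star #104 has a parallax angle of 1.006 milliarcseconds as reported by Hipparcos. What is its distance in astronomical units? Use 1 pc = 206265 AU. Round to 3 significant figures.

2.05 × 10^8 AU

p = 1.006 milliarcseconds = 0.001006 arcsec.
d = 1/p = 1/0.001006 = 994.04 pc.
In AU: 994.04 × 206265 = 2.0504 × 10^8 AU.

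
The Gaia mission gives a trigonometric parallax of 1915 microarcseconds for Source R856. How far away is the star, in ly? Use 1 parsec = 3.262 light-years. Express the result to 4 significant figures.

p = 1915 microarcseconds = 0.001915 arcsec.
d = 1/p = 1/0.001915 = 522.19 pc.
In light-years: 522.19 × 3.262 = 1703.4 ly.

1703 ly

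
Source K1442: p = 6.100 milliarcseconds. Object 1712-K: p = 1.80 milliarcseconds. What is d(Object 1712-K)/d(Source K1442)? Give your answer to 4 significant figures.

3.389

Since d = 1/p, d_B/d_A = p_A/p_B.
= 6.100 / 1.80 = 3.3889.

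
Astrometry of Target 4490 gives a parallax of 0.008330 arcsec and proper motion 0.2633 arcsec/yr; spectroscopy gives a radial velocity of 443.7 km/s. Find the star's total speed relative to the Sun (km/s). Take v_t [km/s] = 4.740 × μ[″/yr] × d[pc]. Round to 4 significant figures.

d = 1/p = 1/0.008330″ = 120.05 pc.
v_t = 4.740 μ d = 4.740 × 0.2633 × 120.05 = 149.83 km/s.
v = √(v_r² + v_t²) = √(443.7² + 149.83²) = √219319 = 468.32 km/s.

468.3 km/s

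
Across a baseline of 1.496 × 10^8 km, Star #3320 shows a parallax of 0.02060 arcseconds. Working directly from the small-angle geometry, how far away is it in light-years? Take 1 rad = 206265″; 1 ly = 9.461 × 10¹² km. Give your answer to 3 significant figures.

158 ly

θ = 0.02060″ = 0.02060/206265 = 9.9872 × 10^-8 rad.
d = B/θ = (1.496 × 10^8) / (9.9872 × 10^-8) = 1.4979 × 10^15 km = (1.4979 × 10^15) / (9.461 × 10^12) ly = 158.32 ly.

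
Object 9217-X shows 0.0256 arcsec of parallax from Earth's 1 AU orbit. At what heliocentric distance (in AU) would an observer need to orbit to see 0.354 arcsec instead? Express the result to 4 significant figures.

Parallax scales linearly with baseline: p ∝ B, so B = p_target / p_Earth × 1 AU.
B = 0.354 / 0.0256 = 13.828 AU.

13.83 AU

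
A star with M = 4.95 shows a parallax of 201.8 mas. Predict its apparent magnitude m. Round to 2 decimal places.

d = 1/p = 1/0.2018″ = 4.9554 pc.
m − M = 5 log₁₀ d − 5 = 5 log₁₀(4.9554) − 5 = 3.4754 − 5 = -1.5246.
m = M + (m − M) = 4.95 + (-1.5246) = 3.43.

m = 3.43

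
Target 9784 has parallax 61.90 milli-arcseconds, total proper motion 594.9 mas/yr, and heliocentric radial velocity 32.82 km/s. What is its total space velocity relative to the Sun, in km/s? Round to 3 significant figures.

d = 1/p = 1/0.06190″ = 16.155 pc.
μ = 594.9 mas/yr = 0.5949 ″/yr.
v_t = 4.740 μ d = 4.740 × 0.5949 × 16.155 = 45.554 km/s.
v = √(v_r² + v_t²) = √(32.82² + 45.554²) = √3152.32 = 56.146 km/s.

56.1 km/s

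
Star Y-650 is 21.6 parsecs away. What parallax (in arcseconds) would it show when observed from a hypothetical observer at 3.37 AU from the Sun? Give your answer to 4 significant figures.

0.1560 arcsec

p (arcsec) = B (AU) / d (pc).
p = 3.37 / 21.6 = 0.15602 arcsec.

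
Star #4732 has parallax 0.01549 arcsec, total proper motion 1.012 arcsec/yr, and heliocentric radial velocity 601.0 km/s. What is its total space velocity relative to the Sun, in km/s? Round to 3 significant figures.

676 km/s

d = 1/p = 1/0.01549″ = 64.558 pc.
v_t = 4.740 μ d = 4.740 × 1.012 × 64.558 = 309.68 km/s.
v = √(v_r² + v_t²) = √(601.0² + 309.68²) = √457103 = 676.09 km/s.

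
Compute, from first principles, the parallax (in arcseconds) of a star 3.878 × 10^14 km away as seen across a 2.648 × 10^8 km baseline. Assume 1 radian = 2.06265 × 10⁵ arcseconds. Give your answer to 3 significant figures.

0.141 arcsec

θ ≈ B/d = (2.648 × 10^8) / (3.878 × 10^14) = 6.8283 × 10^-7 rad.
In arcseconds: 6.8283 × 10^-7 × 206265 = 0.14084″.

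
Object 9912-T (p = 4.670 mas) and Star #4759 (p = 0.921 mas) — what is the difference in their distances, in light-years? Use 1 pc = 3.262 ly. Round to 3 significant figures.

2840 ly

d_A = 1/0.004670″ = 214.13 pc; d_B = 1/0.0009210″ = 1085.8 pc.
|d_B − d_A| = |1085.8 − 214.13| = 871.67 pc = 871.67 × 3.262 ly = 2843.4 ly.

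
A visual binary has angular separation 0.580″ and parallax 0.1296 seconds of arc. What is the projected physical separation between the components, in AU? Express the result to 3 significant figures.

4.48 AU

d = 1/p = 1/0.1296″ = 7.716 pc.
At distance d (pc), an angle of θ arcsec spans θ·d AU: s = 0.580 × 7.716 = 4.4753 AU.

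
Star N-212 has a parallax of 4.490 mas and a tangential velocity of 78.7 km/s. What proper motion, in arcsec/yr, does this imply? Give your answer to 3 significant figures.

0.0745 arcsec/yr

d = 1/p = 1/0.004490″ = 222.72 pc.
μ = v_t / (4.74 d) = 78.7 / (4.74 × 222.72) = 78.7 / 1055.7 = 0.074548 ″/yr.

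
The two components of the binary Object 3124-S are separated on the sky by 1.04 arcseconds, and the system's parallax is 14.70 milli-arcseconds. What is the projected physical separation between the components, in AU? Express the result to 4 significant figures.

d = 1/p = 1/0.01470″ = 68.027 pc.
At distance d (pc), an angle of θ arcsec spans θ·d AU: s = 1.04 × 68.027 = 70.748 AU.

70.75 AU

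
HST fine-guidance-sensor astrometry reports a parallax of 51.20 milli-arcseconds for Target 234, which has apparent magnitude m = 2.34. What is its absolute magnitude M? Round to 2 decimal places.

M = 0.89

d = 1/p = 1/0.05120″ = 19.531 pc.
m − M = 5 log₁₀(19.531) − 5 = 6.4536 − 5 = 1.4536.
M = m − (m − M) = 2.34 − 1.4536 = 0.89.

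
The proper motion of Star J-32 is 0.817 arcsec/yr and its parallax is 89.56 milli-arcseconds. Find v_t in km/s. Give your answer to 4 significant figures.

d = 1/p = 1/0.08956″ = 11.166 pc.
v_t = 4.74 × μ × d = 4.74 × 0.817 × 11.166 = 43.241 km/s.

43.24 km/s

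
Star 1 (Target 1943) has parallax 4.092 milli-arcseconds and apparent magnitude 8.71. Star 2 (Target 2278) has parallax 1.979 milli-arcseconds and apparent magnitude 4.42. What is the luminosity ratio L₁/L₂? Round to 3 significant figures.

d₁ = 1/p₁ = 1/0.004092″ = 244.38 pc; d₂ = 1/p₂ = 1/0.001979″ = 505.31 pc.
M₁ = m₁ − 5 log₁₀ d₁ + 5 = 8.71 − 11.9403 + 5 = 1.7697.
M₂ = 4.42 − 13.5178 + 5 = -4.0978.
L₁/L₂ = 10^(0.4(M₂ − M₁)) = 10^(0.4 × (-5.8675)) = 10^(-2.34700) = 0.0044978.

L₁/L₂ = 0.00450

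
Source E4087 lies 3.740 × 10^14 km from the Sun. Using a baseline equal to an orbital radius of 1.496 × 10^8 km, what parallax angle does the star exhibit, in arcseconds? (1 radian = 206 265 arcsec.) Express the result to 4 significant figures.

θ ≈ B/d = (1.496 × 10^8) / (3.740 × 10^14) = 4.0000 × 10^-7 rad.
In arcseconds: 4.0000 × 10^-7 × 206265 = 0.082506″.

0.08251 arcsec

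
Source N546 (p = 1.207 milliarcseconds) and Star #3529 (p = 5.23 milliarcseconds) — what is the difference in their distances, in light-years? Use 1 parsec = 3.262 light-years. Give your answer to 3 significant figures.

d_A = 1/0.001207″ = 828.5 pc; d_B = 1/0.005230″ = 191.2 pc.
|d_B − d_A| = |191.2 − 828.5| = 637.3 pc = 637.3 × 3.262 ly = 2078.9 ly.

2080 ly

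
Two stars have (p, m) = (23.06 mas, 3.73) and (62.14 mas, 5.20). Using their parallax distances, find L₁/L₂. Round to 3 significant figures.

d₁ = 1/p₁ = 1/0.02306″ = 43.365 pc; d₂ = 1/p₂ = 1/0.06214″ = 16.093 pc.
M₁ = m₁ − 5 log₁₀ d₁ + 5 = 3.73 − 8.1857 + 5 = 0.5443.
M₂ = 5.20 − 6.0332 + 5 = 4.1668.
L₁/L₂ = 10^(0.4(M₂ − M₁)) = 10^(0.4 × 3.6225) = 10^1.44900 = 28.119.

L₁/L₂ = 28.1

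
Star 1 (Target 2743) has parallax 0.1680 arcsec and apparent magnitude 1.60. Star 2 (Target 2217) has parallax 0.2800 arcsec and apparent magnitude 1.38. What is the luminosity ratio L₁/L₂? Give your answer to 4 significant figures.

d₁ = 1/p₁ = 1/0.1680″ = 5.9524 pc; d₂ = 1/p₂ = 1/0.2800″ = 3.5714 pc.
M₁ = m₁ − 5 log₁₀ d₁ + 5 = 1.60 − 3.8735 + 5 = 2.7265.
M₂ = 1.38 − 2.7642 + 5 = 3.6158.
L₁/L₂ = 10^(0.4(M₂ − M₁)) = 10^(0.4 × 0.8893) = 10^0.35572 = 2.2684.

L₁/L₂ = 2.268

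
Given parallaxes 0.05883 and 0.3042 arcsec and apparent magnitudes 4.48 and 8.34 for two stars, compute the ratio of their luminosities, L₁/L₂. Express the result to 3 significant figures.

d₁ = 1/p₁ = 1/0.05883″ = 16.998 pc; d₂ = 1/p₂ = 1/0.3042″ = 3.2873 pc.
M₁ = m₁ − 5 log₁₀ d₁ + 5 = 4.48 − 6.1520 + 5 = 3.3280.
M₂ = 8.34 − 2.5842 + 5 = 10.7558.
L₁/L₂ = 10^(0.4(M₂ − M₁)) = 10^(0.4 × 7.4278) = 10^2.97112 = 935.66.

L₁/L₂ = 936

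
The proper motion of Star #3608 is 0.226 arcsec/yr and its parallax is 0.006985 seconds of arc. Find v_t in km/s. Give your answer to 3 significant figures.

153 km/s

d = 1/p = 1/0.006985″ = 143.16 pc.
v_t = 4.74 × μ × d = 4.74 × 0.226 × 143.16 = 153.36 km/s.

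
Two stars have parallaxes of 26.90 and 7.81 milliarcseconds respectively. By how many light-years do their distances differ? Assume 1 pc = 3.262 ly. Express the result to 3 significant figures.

d_A = 1/0.02690″ = 37.175 pc; d_B = 1/0.007810″ = 128.04 pc.
|d_B − d_A| = |128.04 − 37.175| = 90.865 pc = 90.865 × 3.262 ly = 296.4 ly.

296 ly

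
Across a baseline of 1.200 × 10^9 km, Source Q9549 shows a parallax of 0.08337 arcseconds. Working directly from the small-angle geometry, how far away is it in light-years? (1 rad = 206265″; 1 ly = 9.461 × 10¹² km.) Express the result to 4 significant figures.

313.8 ly

θ = 0.08337″ = 0.08337/206265 = 4.0419 × 10^-7 rad.
d = B/θ = (1.200 × 10^9) / (4.0419 × 10^-7) = 2.9689 × 10^15 km = (2.9689 × 10^15) / (9.461 × 10^12) ly = 313.8 ly.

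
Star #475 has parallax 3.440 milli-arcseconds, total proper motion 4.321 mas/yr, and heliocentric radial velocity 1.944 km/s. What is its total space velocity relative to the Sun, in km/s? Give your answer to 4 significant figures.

d = 1/p = 1/0.003440″ = 290.7 pc.
μ = 4.321 mas/yr = 0.004321 ″/yr.
v_t = 4.740 μ d = 4.740 × 0.004321 × 290.7 = 5.954 km/s.
v = √(v_r² + v_t²) = √(1.944² + 5.954²) = √39.2293 = 6.2633 km/s.

6.263 km/s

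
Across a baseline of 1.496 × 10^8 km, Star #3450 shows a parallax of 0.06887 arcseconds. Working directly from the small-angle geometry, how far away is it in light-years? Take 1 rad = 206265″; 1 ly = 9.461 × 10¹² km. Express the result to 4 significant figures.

θ = 0.06887″ = 0.06887/206265 = 3.3389 × 10^-7 rad.
d = B/θ = (1.496 × 10^8) / (3.3389 × 10^-7) = 4.4805 × 10^14 km = (4.4805 × 10^14) / (9.461 × 10^12) ly = 47.358 ly.

47.36 ly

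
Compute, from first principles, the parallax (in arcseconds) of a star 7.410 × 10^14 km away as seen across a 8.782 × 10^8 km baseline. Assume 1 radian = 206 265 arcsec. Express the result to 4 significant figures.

θ ≈ B/d = (8.782 × 10^8) / (7.410 × 10^14) = 1.1852 × 10^-6 rad.
In arcseconds: 1.1852 × 10^-6 × 206265 = 0.24447″.

0.2445 arcsec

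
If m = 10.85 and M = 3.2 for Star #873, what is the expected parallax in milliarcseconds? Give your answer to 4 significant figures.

m − M = 10.85 − 3.2 = 7.65.
d = 10^((m−M)/5 + 1) = 10^2.530 = 338.84 pc.
p = 1/d = 1/338.84 = 0.0029512 arcsec = 2.9512 mas.

2.951 mas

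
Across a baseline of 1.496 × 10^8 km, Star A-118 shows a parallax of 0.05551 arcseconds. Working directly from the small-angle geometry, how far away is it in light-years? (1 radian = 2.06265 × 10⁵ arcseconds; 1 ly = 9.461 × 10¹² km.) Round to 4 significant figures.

58.76 ly

θ = 0.05551″ = 0.05551/206265 = 2.6912 × 10^-7 rad.
d = B/θ = (1.496 × 10^8) / (2.6912 × 10^-7) = 5.5589 × 10^14 km = (5.5589 × 10^14) / (9.461 × 10^12) ly = 58.756 ly.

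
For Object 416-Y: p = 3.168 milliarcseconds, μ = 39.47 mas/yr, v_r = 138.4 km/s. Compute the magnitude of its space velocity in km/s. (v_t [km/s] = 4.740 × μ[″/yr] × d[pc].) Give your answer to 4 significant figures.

150.5 km/s

d = 1/p = 1/0.003168″ = 315.66 pc.
μ = 39.47 mas/yr = 0.03947 ″/yr.
v_t = 4.740 μ d = 4.740 × 0.03947 × 315.66 = 59.056 km/s.
v = √(v_r² + v_t²) = √(138.4² + 59.056²) = √22642.2 = 150.47 km/s.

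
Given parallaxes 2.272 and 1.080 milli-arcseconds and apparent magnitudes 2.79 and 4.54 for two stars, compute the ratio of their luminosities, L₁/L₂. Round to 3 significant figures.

d₁ = 1/p₁ = 1/0.002272″ = 440.14 pc; d₂ = 1/p₂ = 1/0.001080″ = 925.93 pc.
M₁ = m₁ − 5 log₁₀ d₁ + 5 = 2.79 − 13.2180 + 5 = -5.4280.
M₂ = 4.54 − 14.8329 + 5 = -5.2929.
L₁/L₂ = 10^(0.4(M₂ − M₁)) = 10^(0.4 × 0.1351) = 10^0.05404 = 1.1325.

L₁/L₂ = 1.13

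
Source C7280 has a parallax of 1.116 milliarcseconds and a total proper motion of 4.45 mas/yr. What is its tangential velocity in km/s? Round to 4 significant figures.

d = 1/p = 1/0.001116″ = 896.06 pc.
μ = 4.45 mas/yr = 0.00445 ″/yr.
v_t = 4.74 × μ × d = 4.74 × 0.00445 × 896.06 = 18.901 km/s.

18.90 km/s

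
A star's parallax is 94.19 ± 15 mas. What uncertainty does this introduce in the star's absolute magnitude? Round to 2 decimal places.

σ_M = 0.35 mag

M = m − 5 log₁₀ d + 5 = m + 5 log₁₀ p + 5, so ∂M/∂p = 5/(p ln 10).
σ_M = (5/ln 10) · (σ_p/p) = 2.1715 × 15/94.19 = 2.1715 × 0.15925 = 0.34581.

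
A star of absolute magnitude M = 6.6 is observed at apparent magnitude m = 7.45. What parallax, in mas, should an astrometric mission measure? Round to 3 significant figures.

67.6 mas

m − M = 7.45 − 6.6 = 0.85.
d = 10^((m−M)/5 + 1) = 10^1.170 = 14.791 pc.
p = 1/d = 1/14.791 = 0.067609 arcsec = 67.609 mas.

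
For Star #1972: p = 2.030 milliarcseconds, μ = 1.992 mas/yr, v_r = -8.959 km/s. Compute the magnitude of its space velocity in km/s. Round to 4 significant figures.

d = 1/p = 1/0.002030″ = 492.61 pc.
μ = 1.992 mas/yr = 0.001992 ″/yr.
v_t = 4.740 μ d = 4.740 × 0.001992 × 492.61 = 4.6513 km/s.
v = √(v_r² + v_t²) = √((-8.959)² + 4.6513²) = √101.898 = 10.094 km/s.

10.09 km/s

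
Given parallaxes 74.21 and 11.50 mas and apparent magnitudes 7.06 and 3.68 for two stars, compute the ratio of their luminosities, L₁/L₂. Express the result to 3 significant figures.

L₁/L₂ = 0.00107

d₁ = 1/p₁ = 1/0.07421″ = 13.475 pc; d₂ = 1/p₂ = 1/0.01150″ = 86.957 pc.
M₁ = m₁ − 5 log₁₀ d₁ + 5 = 7.06 − 5.6476 + 5 = 6.4124.
M₂ = 3.68 − 9.6965 + 5 = -1.0165.
L₁/L₂ = 10^(0.4(M₂ − M₁)) = 10^(0.4 × (-7.4289)) = 10^(-2.97156) = 0.0010677.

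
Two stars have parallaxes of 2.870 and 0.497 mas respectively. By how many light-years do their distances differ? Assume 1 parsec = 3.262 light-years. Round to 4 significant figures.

d_A = 1/0.002870″ = 348.43 pc; d_B = 1/0.0004970″ = 2012.1 pc.
|d_B − d_A| = |2012.1 − 348.43| = 1663.7 pc = 1663.7 × 3.262 ly = 5427 ly.

5427 ly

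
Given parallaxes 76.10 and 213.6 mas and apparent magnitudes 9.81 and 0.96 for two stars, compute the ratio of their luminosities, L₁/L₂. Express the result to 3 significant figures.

L₁/L₂ = 0.00227

d₁ = 1/p₁ = 1/0.07610″ = 13.141 pc; d₂ = 1/p₂ = 1/0.2136″ = 4.6816 pc.
M₁ = m₁ − 5 log₁₀ d₁ + 5 = 9.81 − 5.5931 + 5 = 9.2169.
M₂ = 0.96 − 3.3520 + 5 = 2.6080.
L₁/L₂ = 10^(0.4(M₂ − M₁)) = 10^(0.4 × (-6.6089)) = 10^(-2.64356) = 0.0022722.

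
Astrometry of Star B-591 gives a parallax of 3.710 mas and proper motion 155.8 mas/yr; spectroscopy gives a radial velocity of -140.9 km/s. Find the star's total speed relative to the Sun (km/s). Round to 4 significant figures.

d = 1/p = 1/0.003710″ = 269.54 pc.
μ = 155.8 mas/yr = 0.1558 ″/yr.
v_t = 4.740 μ d = 4.740 × 0.1558 × 269.54 = 199.05 km/s.
v = √(v_r² + v_t²) = √((-140.9)² + 199.05²) = √59473.7 = 243.87 km/s.

243.9 km/s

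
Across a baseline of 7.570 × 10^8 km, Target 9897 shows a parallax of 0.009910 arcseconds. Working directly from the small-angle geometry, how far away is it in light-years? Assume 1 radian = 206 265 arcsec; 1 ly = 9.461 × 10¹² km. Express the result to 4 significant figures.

θ = 0.009910″ = 0.009910/206265 = 4.8045 × 10^-8 rad.
d = B/θ = (7.570 × 10^8) / (4.8045 × 10^-8) = 1.5756 × 10^16 km = (1.5756 × 10^16) / (9.461 × 10^12) ly = 1665.4 ly.

1665 ly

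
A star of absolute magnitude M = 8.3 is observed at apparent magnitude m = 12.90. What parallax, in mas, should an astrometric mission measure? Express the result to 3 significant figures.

m − M = 12.90 − 8.3 = 4.60.
d = 10^((m−M)/5 + 1) = 10^1.920 = 83.176 pc.
p = 1/d = 1/83.176 = 0.012023 arcsec = 12.023 mas.

12.0 mas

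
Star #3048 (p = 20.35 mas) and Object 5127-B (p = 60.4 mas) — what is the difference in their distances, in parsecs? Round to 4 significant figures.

d_A = 1/0.02035″ = 49.14 pc; d_B = 1/0.06040″ = 16.556 pc.
|d_B − d_A| = |16.556 − 49.14| = 32.584 pc.

32.58 pc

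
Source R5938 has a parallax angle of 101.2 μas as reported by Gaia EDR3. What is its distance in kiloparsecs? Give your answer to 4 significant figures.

9.881 kpc

p = 101.2 μas = 0.0001012 arcsec.
d = 1/p = 1/0.0001012 = 9881.4 pc.
= 9.8814 kpc.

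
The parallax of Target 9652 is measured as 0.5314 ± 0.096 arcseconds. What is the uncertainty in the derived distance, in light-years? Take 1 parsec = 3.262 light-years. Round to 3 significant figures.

d = 1/p, so σ_d = σ_p / p².
σ_d = 0.0960 / (0.5314)² = 0.0960 / 0.28239 = 0.33996 pc = 0.33996 × 3.262 ly = 1.1089 ly.

1.11 ly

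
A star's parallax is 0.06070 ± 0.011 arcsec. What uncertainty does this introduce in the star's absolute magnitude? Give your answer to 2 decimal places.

σ_M = 0.39 mag

M = m − 5 log₁₀ d + 5 = m + 5 log₁₀ p + 5, so ∂M/∂p = 5/(p ln 10).
σ_M = (5/ln 10) · (σ_p/p) = 2.1715 × 0.011/0.06070 = 2.1715 × 0.18122 = 0.39352.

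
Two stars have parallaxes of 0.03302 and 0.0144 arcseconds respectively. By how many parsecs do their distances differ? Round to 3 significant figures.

39.2 pc

d_A = 1/0.03302″ = 30.285 pc; d_B = 1/0.01440″ = 69.444 pc.
|d_B − d_A| = |69.444 − 30.285| = 39.159 pc.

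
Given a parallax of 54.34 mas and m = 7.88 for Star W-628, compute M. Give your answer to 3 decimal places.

d = 1/p = 1/0.05434″ = 18.403 pc.
m − M = 5 log₁₀(18.403) − 5 = 6.3244 − 5 = 1.3244.
M = m − (m − M) = 7.88 − 1.3244 = 6.556.

M = 6.556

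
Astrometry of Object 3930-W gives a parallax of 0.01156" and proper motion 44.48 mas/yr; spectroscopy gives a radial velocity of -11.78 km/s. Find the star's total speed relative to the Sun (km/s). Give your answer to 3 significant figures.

d = 1/p = 1/0.01156″ = 86.505 pc.
μ = 44.48 mas/yr = 0.04448 ″/yr.
v_t = 4.740 μ d = 4.740 × 0.04448 × 86.505 = 18.238 km/s.
v = √(v_r² + v_t²) = √((-11.78)² + 18.238²) = √471.393 = 21.712 km/s.

21.7 km/s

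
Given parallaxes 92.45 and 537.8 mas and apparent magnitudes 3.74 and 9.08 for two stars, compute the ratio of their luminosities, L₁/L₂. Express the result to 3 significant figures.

L₁/L₂ = 4630

d₁ = 1/p₁ = 1/0.09245″ = 10.817 pc; d₂ = 1/p₂ = 1/0.5378″ = 1.8594 pc.
M₁ = m₁ − 5 log₁₀ d₁ + 5 = 3.74 − 5.1705 + 5 = 3.5695.
M₂ = 9.08 − 1.3469 + 5 = 12.7331.
L₁/L₂ = 10^(0.4(M₂ − M₁)) = 10^(0.4 × 9.1636) = 10^3.66544 = 4628.5.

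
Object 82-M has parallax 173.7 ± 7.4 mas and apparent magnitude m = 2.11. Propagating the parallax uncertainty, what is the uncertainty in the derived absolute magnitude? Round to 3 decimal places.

M = m − 5 log₁₀ d + 5 = m + 5 log₁₀ p + 5, so ∂M/∂p = 5/(p ln 10).
σ_M = (5/ln 10) · (σ_p/p) = 2.1715 × 7.4/173.7 = 2.1715 × 0.042602 = 0.09251.

σ_M = 0.093 mag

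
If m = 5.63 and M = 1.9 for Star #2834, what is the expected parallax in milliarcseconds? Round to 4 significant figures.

m − M = 5.63 − 1.9 = 3.73.
d = 10^((m−M)/5 + 1) = 10^1.746 = 55.719 pc.
p = 1/d = 1/55.719 = 0.017947 arcsec = 17.947 mas.

17.95 mas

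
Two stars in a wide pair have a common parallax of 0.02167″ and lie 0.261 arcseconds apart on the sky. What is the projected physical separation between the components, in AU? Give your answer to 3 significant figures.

d = 1/p = 1/0.02167″ = 46.147 pc.
At distance d (pc), an angle of θ arcsec spans θ·d AU: s = 0.261 × 46.147 = 12.044 AU.

12.0 AU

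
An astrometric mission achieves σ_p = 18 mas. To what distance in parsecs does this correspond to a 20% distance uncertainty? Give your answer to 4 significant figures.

σ_d/d = σ_p/p, so the condition is σ_p/p ≤ 0.20, i.e. p ≥ σ_p/0.20.
p_min = 18/0.20 = 90 mas = 0.09 arcsec.
d_max = 1/p_min = 1/0.09 = 11.111 pc.

11.11 pc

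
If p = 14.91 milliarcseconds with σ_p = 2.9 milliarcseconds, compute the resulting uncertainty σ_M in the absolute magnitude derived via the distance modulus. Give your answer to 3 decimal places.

σ_M = 0.422 mag

M = m − 5 log₁₀ d + 5 = m + 5 log₁₀ p + 5, so ∂M/∂p = 5/(p ln 10).
σ_M = (5/ln 10) · (σ_p/p) = 2.1715 × 2.9/14.91 = 2.1715 × 0.1945 = 0.42236.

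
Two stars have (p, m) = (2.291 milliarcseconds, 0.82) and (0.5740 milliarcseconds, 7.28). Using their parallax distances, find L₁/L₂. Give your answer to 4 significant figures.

L₁/L₂ = 24.09

d₁ = 1/p₁ = 1/0.002291″ = 436.49 pc; d₂ = 1/p₂ = 1/0.0005740″ = 1742.2 pc.
M₁ = m₁ − 5 log₁₀ d₁ + 5 = 0.82 − 13.1999 + 5 = -7.3799.
M₂ = 7.28 − 16.2055 + 5 = -3.9255.
L₁/L₂ = 10^(0.4(M₂ − M₁)) = 10^(0.4 × 3.4544) = 10^1.38176 = 24.086.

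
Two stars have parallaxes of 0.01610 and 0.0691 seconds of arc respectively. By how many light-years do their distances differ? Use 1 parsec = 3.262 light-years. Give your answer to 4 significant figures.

155.4 ly

d_A = 1/0.01610″ = 62.112 pc; d_B = 1/0.06910″ = 14.472 pc.
|d_B − d_A| = |14.472 − 62.112| = 47.64 pc = 47.64 × 3.262 ly = 155.4 ly.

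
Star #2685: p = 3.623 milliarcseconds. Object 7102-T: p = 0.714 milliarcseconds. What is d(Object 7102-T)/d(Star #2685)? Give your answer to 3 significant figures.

5.07

Since d = 1/p, d_B/d_A = p_A/p_B.
= 3.623 / 0.714 = 5.0742.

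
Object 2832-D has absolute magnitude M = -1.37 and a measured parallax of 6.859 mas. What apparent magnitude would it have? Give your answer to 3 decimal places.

m = 4.449

d = 1/p = 1/0.006859″ = 145.79 pc.
m − M = 5 log₁₀ d − 5 = 5 log₁₀(145.79) − 5 = 10.8186 − 5 = 5.8186.
m = M + (m − M) = -1.37 + 5.8186 = 4.449.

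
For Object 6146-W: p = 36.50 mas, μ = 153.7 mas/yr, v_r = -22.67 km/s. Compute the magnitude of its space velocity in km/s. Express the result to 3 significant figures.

30.2 km/s

d = 1/p = 1/0.03650″ = 27.397 pc.
μ = 153.7 mas/yr = 0.1537 ″/yr.
v_t = 4.740 μ d = 4.740 × 0.1537 × 27.397 = 19.96 km/s.
v = √(v_r² + v_t²) = √((-22.67)² + 19.96²) = √912.331 = 30.205 km/s.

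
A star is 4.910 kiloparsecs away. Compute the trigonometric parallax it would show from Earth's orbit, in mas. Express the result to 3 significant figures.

d = 4.910 kpc = 4910 pc.
p = 1/d = 1/4910 = 0.00020367 arcsec.
= 0.00020367 × 1000 = 0.20367 mas.

0.204 mas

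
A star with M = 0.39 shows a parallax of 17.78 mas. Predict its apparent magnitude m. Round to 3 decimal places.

d = 1/p = 1/0.01778″ = 56.243 pc.
m − M = 5 log₁₀ d − 5 = 5 log₁₀(56.243) − 5 = 8.7503 − 5 = 3.7503.
m = M + (m − M) = 0.39 + 3.7503 = 4.140.

m = 4.140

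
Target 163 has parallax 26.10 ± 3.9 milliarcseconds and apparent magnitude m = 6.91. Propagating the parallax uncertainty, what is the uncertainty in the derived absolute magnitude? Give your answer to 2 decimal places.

M = m − 5 log₁₀ d + 5 = m + 5 log₁₀ p + 5, so ∂M/∂p = 5/(p ln 10).
σ_M = (5/ln 10) · (σ_p/p) = 2.1715 × 3.9/26.10 = 2.1715 × 0.14943 = 0.32449.

σ_M = 0.32 mag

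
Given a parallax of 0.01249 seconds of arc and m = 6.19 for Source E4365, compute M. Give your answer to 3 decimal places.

M = 1.673

d = 1/p = 1/0.01249″ = 80.064 pc.
m − M = 5 log₁₀(80.064) − 5 = 9.5172 − 5 = 4.5172.
M = m − (m − M) = 6.19 − 4.5172 = 1.673.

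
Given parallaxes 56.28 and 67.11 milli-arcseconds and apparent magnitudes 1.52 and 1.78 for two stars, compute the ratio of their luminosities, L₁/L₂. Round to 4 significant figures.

d₁ = 1/p₁ = 1/0.05628″ = 17.768 pc; d₂ = 1/p₂ = 1/0.06711″ = 14.901 pc.
M₁ = m₁ − 5 log₁₀ d₁ + 5 = 1.52 − 6.2482 + 5 = 0.2718.
M₂ = 1.78 − 5.8661 + 5 = 0.9139.
L₁/L₂ = 10^(0.4(M₂ − M₁)) = 10^(0.4 × 0.6421) = 10^0.25684 = 1.8065.

L₁/L₂ = 1.807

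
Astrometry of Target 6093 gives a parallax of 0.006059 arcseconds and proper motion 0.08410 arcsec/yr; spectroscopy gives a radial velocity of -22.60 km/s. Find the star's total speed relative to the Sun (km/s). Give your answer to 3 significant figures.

69.6 km/s

d = 1/p = 1/0.006059″ = 165.04 pc.
v_t = 4.740 μ d = 4.740 × 0.08410 × 165.04 = 65.791 km/s.
v = √(v_r² + v_t²) = √((-22.60)² + 65.791²) = √4839.22 = 69.565 km/s.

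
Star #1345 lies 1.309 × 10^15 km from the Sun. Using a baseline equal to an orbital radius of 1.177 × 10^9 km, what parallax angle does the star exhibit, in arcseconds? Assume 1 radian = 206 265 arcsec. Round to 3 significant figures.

0.185 arcsec

θ ≈ B/d = (1.177 × 10^9) / (1.309 × 10^15) = 8.9916 × 10^-7 rad.
In arcseconds: 8.9916 × 10^-7 × 206265 = 0.18547″.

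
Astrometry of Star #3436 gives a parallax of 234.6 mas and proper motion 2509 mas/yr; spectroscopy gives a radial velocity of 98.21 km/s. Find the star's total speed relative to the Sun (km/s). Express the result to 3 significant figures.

d = 1/p = 1/0.2346″ = 4.2626 pc.
μ = 2509 mas/yr = 2.509 ″/yr.
v_t = 4.740 μ d = 4.740 × 2.509 × 4.2626 = 50.694 km/s.
v = √(v_r² + v_t²) = √(98.21² + 50.694²) = √12215.1 = 110.52 km/s.

111 km/s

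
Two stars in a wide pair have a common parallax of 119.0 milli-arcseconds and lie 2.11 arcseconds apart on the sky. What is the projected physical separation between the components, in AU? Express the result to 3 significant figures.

d = 1/p = 1/0.1190″ = 8.4034 pc.
At distance d (pc), an angle of θ arcsec spans θ·d AU: s = 2.11 × 8.4034 = 17.731 AU.

17.7 AU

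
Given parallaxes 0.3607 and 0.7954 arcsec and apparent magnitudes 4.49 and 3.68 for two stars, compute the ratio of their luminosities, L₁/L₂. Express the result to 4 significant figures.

d₁ = 1/p₁ = 1/0.3607″ = 2.7724 pc; d₂ = 1/p₂ = 1/0.7954″ = 1.2572 pc.
M₁ = m₁ − 5 log₁₀ d₁ + 5 = 4.49 − 2.2143 + 5 = 7.2757.
M₂ = 3.68 − 0.4970 + 5 = 8.1830.
L₁/L₂ = 10^(0.4(M₂ − M₁)) = 10^(0.4 × 0.9073) = 10^0.36292 = 2.3063.

L₁/L₂ = 2.306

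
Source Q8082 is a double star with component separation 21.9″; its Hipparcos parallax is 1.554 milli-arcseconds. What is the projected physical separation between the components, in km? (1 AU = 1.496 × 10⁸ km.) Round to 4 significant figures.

2.108 × 10^12 km

d = 1/p = 1/0.001554″ = 643.5 pc.
At distance d (pc), an angle of θ arcsec spans θ·d AU: s = 21.9 × 643.5 = 14093 AU.
= 14093 × 1.496 × 10⁸ km = 2.1083 × 10^12 km.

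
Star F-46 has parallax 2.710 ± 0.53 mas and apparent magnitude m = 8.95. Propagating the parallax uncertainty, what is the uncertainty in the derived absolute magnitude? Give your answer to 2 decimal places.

σ_M = 0.42 mag

M = m − 5 log₁₀ d + 5 = m + 5 log₁₀ p + 5, so ∂M/∂p = 5/(p ln 10).
σ_M = (5/ln 10) · (σ_p/p) = 2.1715 × 0.53/2.710 = 2.1715 × 0.19557 = 0.42468.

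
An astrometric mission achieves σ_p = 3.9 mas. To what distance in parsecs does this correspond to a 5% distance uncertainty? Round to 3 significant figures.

σ_d/d = σ_p/p, so the condition is σ_p/p ≤ 0.05, i.e. p ≥ σ_p/0.05.
p_min = 3.9/0.05 = 78 mas = 0.078 arcsec.
d_max = 1/p_min = 1/0.078 = 12.821 pc.

12.8 pc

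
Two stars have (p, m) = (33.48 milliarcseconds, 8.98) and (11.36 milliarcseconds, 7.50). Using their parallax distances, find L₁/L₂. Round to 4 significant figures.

d₁ = 1/p₁ = 1/0.03348″ = 29.869 pc; d₂ = 1/p₂ = 1/0.01136″ = 88.028 pc.
M₁ = m₁ − 5 log₁₀ d₁ + 5 = 8.98 − 7.3761 + 5 = 6.6039.
M₂ = 7.50 − 9.7231 + 5 = 2.7769.
L₁/L₂ = 10^(0.4(M₂ − M₁)) = 10^(0.4 × (-3.8270)) = 10^(-1.53080) = 0.029458.

L₁/L₂ = 0.02946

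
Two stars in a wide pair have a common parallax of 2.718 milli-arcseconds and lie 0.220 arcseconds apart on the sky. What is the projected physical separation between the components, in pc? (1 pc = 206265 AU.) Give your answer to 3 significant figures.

d = 1/p = 1/0.002718″ = 367.92 pc.
At distance d (pc), an angle of θ arcsec spans θ·d AU: s = 0.220 × 367.92 = 80.942 AU.
= 80.942 / 206265 = 0.00039242 pc.

0.000392 pc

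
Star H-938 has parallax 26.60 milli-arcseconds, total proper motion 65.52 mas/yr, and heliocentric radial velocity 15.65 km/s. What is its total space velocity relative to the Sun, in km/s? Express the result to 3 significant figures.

19.5 km/s

d = 1/p = 1/0.02660″ = 37.594 pc.
μ = 65.52 mas/yr = 0.06552 ″/yr.
v_t = 4.740 μ d = 4.740 × 0.06552 × 37.594 = 11.675 km/s.
v = √(v_r² + v_t²) = √(15.65² + 11.675²) = √381.228 = 19.525 km/s.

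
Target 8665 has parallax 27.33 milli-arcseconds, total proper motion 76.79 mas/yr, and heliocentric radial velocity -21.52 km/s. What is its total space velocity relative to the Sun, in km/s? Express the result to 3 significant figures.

d = 1/p = 1/0.02733″ = 36.59 pc.
μ = 76.79 mas/yr = 0.07679 ″/yr.
v_t = 4.740 μ d = 4.740 × 0.07679 × 36.59 = 13.318 km/s.
v = √(v_r² + v_t²) = √((-21.52)² + 13.318²) = √640.48 = 25.308 km/s.

25.3 km/s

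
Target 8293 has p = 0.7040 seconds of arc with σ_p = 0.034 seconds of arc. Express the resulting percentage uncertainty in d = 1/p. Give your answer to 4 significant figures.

4.830%

For d = 1/p, |σ_d/d| = |σ_p/p|.
σ_p/p = 0.034 / 0.7040 = 0.048295 = 4.8295%.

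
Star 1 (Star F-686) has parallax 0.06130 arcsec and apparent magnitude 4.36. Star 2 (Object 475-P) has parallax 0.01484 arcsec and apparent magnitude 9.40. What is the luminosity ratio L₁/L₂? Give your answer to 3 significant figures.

d₁ = 1/p₁ = 1/0.06130″ = 16.313 pc; d₂ = 1/p₂ = 1/0.01484″ = 67.385 pc.
M₁ = m₁ − 5 log₁₀ d₁ + 5 = 4.36 − 6.0627 + 5 = 3.2973.
M₂ = 9.40 − 9.1428 + 5 = 5.2572.
L₁/L₂ = 10^(0.4(M₂ − M₁)) = 10^(0.4 × 1.9599) = 10^0.78396 = 6.0808.

L₁/L₂ = 6.08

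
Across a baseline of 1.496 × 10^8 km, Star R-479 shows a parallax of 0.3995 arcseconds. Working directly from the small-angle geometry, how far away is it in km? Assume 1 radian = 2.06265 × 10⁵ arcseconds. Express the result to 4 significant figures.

7.724 × 10^13 km

θ = 0.3995″ = 0.3995/206265 = 1.9368 × 10^-6 rad.
d = B/θ = (1.496 × 10^8) / (1.9368 × 10^-6) = 7.7241 × 10^13 km.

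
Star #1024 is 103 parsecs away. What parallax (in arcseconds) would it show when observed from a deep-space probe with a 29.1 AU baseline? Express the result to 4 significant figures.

p (arcsec) = B (AU) / d (pc).
p = 29.1 / 103 = 0.28252 arcsec.

0.2825 arcsec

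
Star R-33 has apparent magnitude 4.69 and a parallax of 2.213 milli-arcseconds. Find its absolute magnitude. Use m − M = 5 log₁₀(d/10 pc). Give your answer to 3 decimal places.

M = -3.585

d = 1/p = 1/0.002213″ = 451.88 pc.
m − M = 5 log₁₀(451.88) − 5 = 13.2751 − 5 = 8.2751.
M = m − (m − M) = 4.69 − 8.2751 = -3.585.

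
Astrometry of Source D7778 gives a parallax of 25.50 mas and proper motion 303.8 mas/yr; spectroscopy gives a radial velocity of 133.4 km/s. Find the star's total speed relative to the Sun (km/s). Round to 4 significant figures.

d = 1/p = 1/0.02550″ = 39.216 pc.
μ = 303.8 mas/yr = 0.3038 ″/yr.
v_t = 4.740 μ d = 4.740 × 0.3038 × 39.216 = 56.472 km/s.
v = √(v_r² + v_t²) = √(133.4² + 56.472²) = √20984.6 = 144.86 km/s.

144.9 km/s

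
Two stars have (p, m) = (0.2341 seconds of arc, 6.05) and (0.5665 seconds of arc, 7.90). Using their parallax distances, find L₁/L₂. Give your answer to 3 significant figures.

d₁ = 1/p₁ = 1/0.2341″ = 4.2717 pc; d₂ = 1/p₂ = 1/0.5665″ = 1.7652 pc.
M₁ = m₁ − 5 log₁₀ d₁ + 5 = 6.05 − 3.1530 + 5 = 7.8970.
M₂ = 7.90 − 1.2340 + 5 = 11.6660.
L₁/L₂ = 10^(0.4(M₂ − M₁)) = 10^(0.4 × 3.7690) = 10^1.50760 = 32.181.

L₁/L₂ = 32.2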